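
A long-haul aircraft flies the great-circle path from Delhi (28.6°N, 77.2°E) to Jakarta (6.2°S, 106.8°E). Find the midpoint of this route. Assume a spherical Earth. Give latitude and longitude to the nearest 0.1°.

≈ 11.6°N, 92.9°E

Write both endpoints as unit vectors p₁, p₂ with components (cos φ cos λ, cos φ sin λ, sin φ).
The central angle between the endpoints is δ = arccos(p₁·p₂) ≈ 0.785 rad (45.0°).
Interpolate at f = 1/2 with slerp weights a = sin((1−f)δ)/sin δ ≈ 0.541, b = sin(fδ)/sin δ ≈ 0.541.
p = a·p₁ + b·p₂ ≈ (-0.050, 0.978, 0.201); φ = arcsin(p_z) ≈ 11.57°, λ = atan2(p_y, p_x) ≈ 92.94°.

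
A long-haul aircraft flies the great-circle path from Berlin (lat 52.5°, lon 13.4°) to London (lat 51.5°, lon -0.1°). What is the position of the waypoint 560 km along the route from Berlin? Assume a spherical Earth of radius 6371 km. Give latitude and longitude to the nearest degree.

≈ lat 52°, lon 5°

Convert each endpoint to a unit vector on the sphere (x = cos φ cos λ, y = cos φ sin λ, z = sin φ).
The central angle between the endpoints is δ = arccos(p₁·p₂) ≈ 0.146 rad (8.4°). The total great-circle distance is δ·R ≈ 0.146 × 6371 ≈ 929 km, so the target fraction is f = 560/929 ≈ 0.602.
Interpolate at f ≈ 0.602 with slerp weights a = sin((1−f)δ)/sin δ ≈ 0.399, b = sin(fδ)/sin δ ≈ 0.604.
p = a·p₁ + b·p₂ ≈ (0.612, 0.056, 0.789); φ = arcsin(p_z) ≈ 52.08°, λ = atan2(p_y, p_x) ≈ 5.19°.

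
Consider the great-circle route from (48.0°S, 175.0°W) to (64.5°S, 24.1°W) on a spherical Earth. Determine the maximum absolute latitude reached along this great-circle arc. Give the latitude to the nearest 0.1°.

The great circle lies in the plane with unit normal n̂ = (p₁ × p₂)/|p₁ × p₂|.
Here n̂_z ≈ +0.154; the vertex latitude is φ_max = arccos|n̂_z| ≈ 81.1°.
Check via Clairaut: cos φ_max = |cos φ₁| · sin C = cos(48.0°)·sin(166.7°) ≈ 0.154, again giving ≈ 81.1°.

≈ 81.1°S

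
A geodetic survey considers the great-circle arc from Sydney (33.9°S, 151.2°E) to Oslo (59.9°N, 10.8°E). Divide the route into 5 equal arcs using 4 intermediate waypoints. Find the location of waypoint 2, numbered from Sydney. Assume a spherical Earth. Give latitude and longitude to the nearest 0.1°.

≈ 16.8°N, 123.0°E

Convert each endpoint to a unit vector on the sphere (x = cos φ cos λ, y = cos φ sin λ, z = sin φ).
The central angle between the endpoints is δ = arccos(p₁·p₂) ≈ 2.504 rad (143.4°).
Interpolate at f = 2/5 with slerp weights a = sin((1−f)δ)/sin δ ≈ 1.675, b = sin(fδ)/sin δ ≈ 1.414.
p = a·p₁ + b·p₂ ≈ (-0.522, 0.803, 0.289); φ = arcsin(p_z) ≈ 16.81°, λ = atan2(p_y, p_x) ≈ 123.02°.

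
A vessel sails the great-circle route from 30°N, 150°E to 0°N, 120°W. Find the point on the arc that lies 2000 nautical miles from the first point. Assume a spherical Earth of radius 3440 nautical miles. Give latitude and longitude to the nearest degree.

Write both endpoints as unit vectors p₁, p₂ with components (cos φ cos λ, cos φ sin λ, sin φ).
The central angle between the endpoints is δ = arccos(p₁·p₂) ≈ 1.571 rad (90.0°). The total great-circle distance is δ·R ≈ 1.571 × 3440 ≈ 5404 nmi, so the target fraction is f = 2000/5404 ≈ 0.370.
Interpolate at f ≈ 0.370 with slerp weights a = sin((1−f)δ)/sin δ ≈ 0.836, b = sin(fδ)/sin δ ≈ 0.549.
p = a·p₁ + b·p₂ ≈ (-0.901, -0.114, 0.418); φ = arcsin(p_z) ≈ 24.70°, λ = atan2(p_y, p_x) ≈ -172.81°.

≈ 25°N, 173°W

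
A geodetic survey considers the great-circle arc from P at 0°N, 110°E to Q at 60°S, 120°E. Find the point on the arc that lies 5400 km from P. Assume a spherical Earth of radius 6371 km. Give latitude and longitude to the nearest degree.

≈ 48°S, 116°E

Write both endpoints as unit vectors p₁, p₂ with components (cos φ cos λ, cos φ sin λ, sin φ).
The central angle between the endpoints is δ = arccos(p₁·p₂) ≈ 1.056 rad (60.5°). The total great-circle distance is δ·R ≈ 1.056 × 6371 ≈ 6727 km, so the target fraction is f = 5400/6727 ≈ 0.803.
Interpolate at f ≈ 0.803 with slerp weights a = sin((1−f)δ)/sin δ ≈ 0.238, b = sin(fδ)/sin δ ≈ 0.861.
p = a·p₁ + b·p₂ ≈ (-0.297, 0.596, -0.746); φ = arcsin(p_z) ≈ -48.24°, λ = atan2(p_y, p_x) ≈ 116.45°.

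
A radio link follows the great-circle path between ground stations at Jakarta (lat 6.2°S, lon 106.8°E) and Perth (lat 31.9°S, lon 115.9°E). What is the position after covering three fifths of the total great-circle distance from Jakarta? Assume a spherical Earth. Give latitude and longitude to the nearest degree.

≈ lat 22°S, lon 112°E

Convert each endpoint to a unit vector on the sphere (x = cos φ cos λ, y = cos φ sin λ, z = sin φ).
The central angle between the endpoints is δ = arccos(p₁·p₂) ≈ 0.472 rad (27.1°).
Interpolate at f = 3/5 with slerp weights a = sin((1−f)δ)/sin δ ≈ 0.413, b = sin(fδ)/sin δ ≈ 0.615.
p = a·p₁ + b·p₂ ≈ (-0.347, 0.862, -0.369); φ = arcsin(p_z) ≈ -21.68°, λ = atan2(p_y, p_x) ≈ 111.89°.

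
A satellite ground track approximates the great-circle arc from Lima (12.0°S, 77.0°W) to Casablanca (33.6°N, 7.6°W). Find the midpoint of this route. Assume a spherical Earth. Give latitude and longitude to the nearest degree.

≈ 13°N, 45°W

Convert each endpoint to a unit vector on the sphere (x = cos φ cos λ, y = cos φ sin λ, z = sin φ).
The central angle between the endpoints is δ = arccos(p₁·p₂) ≈ 1.398 rad (80.1°).
Interpolate at f = 1/2 with slerp weights a = sin((1−f)δ)/sin δ ≈ 0.653, b = sin(fδ)/sin δ ≈ 0.653.
p = a·p₁ + b·p₂ ≈ (0.683, -0.695, 0.226); φ = arcsin(p_z) ≈ 13.04°, λ = atan2(p_y, p_x) ≈ -45.48°.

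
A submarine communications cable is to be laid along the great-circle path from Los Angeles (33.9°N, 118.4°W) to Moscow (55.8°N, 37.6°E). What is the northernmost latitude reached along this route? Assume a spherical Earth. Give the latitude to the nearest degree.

≈ 79°N

The great circle lies in the plane with unit normal n̂ = (p₁ × p₂)/|p₁ × p₂|.
Here n̂_z ≈ +0.190; the vertex latitude is φ_max = arccos|n̂_z| ≈ 79.1°.
Check via Clairaut: cos φ_max = |cos φ₁| · sin C = cos(33.9°)·sin(13.2°) ≈ 0.190, again giving ≈ 79.1°.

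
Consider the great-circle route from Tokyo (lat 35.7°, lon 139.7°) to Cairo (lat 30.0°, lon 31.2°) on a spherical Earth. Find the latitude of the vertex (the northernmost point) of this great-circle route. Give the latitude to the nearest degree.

The great circle lies in the plane with unit normal n̂ = (p₁ × p₂)/|p₁ × p₂|.
Here n̂_z ≈ -0.669; the vertex latitude is φ_max = arccos|n̂_z| ≈ 48.0°.
Check via Clairaut: cos φ_max = |cos φ₁| · sin C = cos(35.7°)·sin(55.4°) ≈ 0.669, again giving ≈ 48.0°.

≈ 48°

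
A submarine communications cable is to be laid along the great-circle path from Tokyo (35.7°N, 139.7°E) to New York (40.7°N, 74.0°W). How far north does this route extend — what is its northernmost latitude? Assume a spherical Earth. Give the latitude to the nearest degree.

≈ 70°N

The great circle lies in the plane with unit normal n̂ = (p₁ × p₂)/|p₁ × p₂|.
Here n̂_z ≈ +0.345; the vertex latitude is φ_max = arccos|n̂_z| ≈ 69.8°.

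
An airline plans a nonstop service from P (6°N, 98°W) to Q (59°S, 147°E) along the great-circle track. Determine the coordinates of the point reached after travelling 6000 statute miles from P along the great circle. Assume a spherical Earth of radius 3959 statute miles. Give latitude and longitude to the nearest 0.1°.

≈ (59.3°S, 171.4°W)

Write both endpoints as unit vectors p₁, p₂ with components (cos φ cos λ, cos φ sin λ, sin φ).
The central angle between the endpoints is δ = arccos(p₁·p₂) ≈ 1.882 rad (107.8°). The total great-circle distance is δ·R ≈ 1.882 × 3959 ≈ 7450 mi, so the target fraction is f = 6000/7450 ≈ 0.805.
Interpolate at f ≈ 0.805 with slerp weights a = sin((1−f)δ)/sin δ ≈ 0.376, b = sin(fδ)/sin δ ≈ 1.049.
p = a·p₁ + b·p₂ ≈ (-0.505, -0.076, -0.860); φ = arcsin(p_z) ≈ -59.28°, λ = atan2(p_y, p_x) ≈ -171.41°.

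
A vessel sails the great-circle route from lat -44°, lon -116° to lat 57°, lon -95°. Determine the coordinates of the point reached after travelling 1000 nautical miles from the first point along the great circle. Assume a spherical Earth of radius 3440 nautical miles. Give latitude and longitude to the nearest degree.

Convert each endpoint to a unit vector on the sphere (x = cos φ cos λ, y = cos φ sin λ, z = sin φ).
The central angle between the endpoints is δ = arccos(p₁·p₂) ≈ 1.789 rad (102.5°). The total great-circle distance is δ·R ≈ 1.789 × 3440 ≈ 6155 nmi, so the target fraction is f = 1000/6155 ≈ 0.162.
Interpolate at f ≈ 0.162 with slerp weights a = sin((1−f)δ)/sin δ ≈ 1.022, b = sin(fδ)/sin δ ≈ 0.294.
p = a·p₁ + b·p₂ ≈ (-0.336, -0.820, -0.463); φ = arcsin(p_z) ≈ -27.61°, λ = atan2(p_y, p_x) ≈ -112.29°.

≈ lat -28°, lon -112°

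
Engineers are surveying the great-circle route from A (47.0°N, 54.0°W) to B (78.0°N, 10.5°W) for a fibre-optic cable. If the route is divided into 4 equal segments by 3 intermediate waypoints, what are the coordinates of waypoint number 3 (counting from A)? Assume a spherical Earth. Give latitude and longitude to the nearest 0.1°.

≈ (71.5°N, 33.6°W)

Write both endpoints as unit vectors p₁, p₂ with components (cos φ cos λ, cos φ sin λ, sin φ).
The central angle between the endpoints is δ = arccos(p₁·p₂) ≈ 0.612 rad (35.1°).
Interpolate at f = 3/4 with slerp weights a = sin((1−f)δ)/sin δ ≈ 0.265, b = sin(fδ)/sin δ ≈ 0.771.
p = a·p₁ + b·p₂ ≈ (0.264, -0.176, 0.948); φ = arcsin(p_z) ≈ 71.51°, λ = atan2(p_y, p_x) ≈ -33.63°.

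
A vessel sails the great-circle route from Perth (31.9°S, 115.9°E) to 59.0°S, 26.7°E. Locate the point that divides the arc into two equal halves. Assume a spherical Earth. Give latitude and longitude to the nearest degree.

Convert each endpoint to a unit vector on the sphere (x = cos φ cos λ, y = cos φ sin λ, z = sin φ).
The central angle between the endpoints is δ = arccos(p₁·p₂) ≈ 1.094 rad (62.7°).
Interpolate at f = 1/2 with slerp weights a = sin((1−f)δ)/sin δ ≈ 0.585, b = sin(fδ)/sin δ ≈ 0.585.
p = a·p₁ + b·p₂ ≈ (0.052, 0.583, -0.811); φ = arcsin(p_z) ≈ -54.21°, λ = atan2(p_y, p_x) ≈ 84.87°.

≈ 54°S, 85°E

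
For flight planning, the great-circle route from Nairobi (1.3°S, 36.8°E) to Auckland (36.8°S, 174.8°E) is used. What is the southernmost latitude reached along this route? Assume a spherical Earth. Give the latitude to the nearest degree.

≈ 49°S

The great circle lies in the plane with unit normal n̂ = (p₁ × p₂)/|p₁ × p₂|.
Here n̂_z ≈ +0.658; the vertex latitude is φ_max = arccos|n̂_z| ≈ 48.8°.
Check via Clairaut: cos φ_max = |cos φ₁| · sin C = cos(1.3°)·sin(138.8°) ≈ 0.658, again giving ≈ 48.8°.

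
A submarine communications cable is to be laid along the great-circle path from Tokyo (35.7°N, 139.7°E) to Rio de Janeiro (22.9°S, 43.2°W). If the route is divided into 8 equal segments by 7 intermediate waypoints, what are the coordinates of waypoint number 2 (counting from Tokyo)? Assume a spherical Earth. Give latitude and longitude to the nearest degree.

From cos δ = sin φ₁ sin φ₂ + cos φ₁ cos φ₂ cos Δλ, the central angle is δ ≈ 2.914 rad (167.0°).
Interpolate at f = 2/8 with slerp weights a = sin((1−f)δ)/sin δ ≈ 3.619, b = sin(fδ)/sin δ ≈ 2.949.
p = a·p₁ + b·p₂ ≈ (-0.261, 0.041, 0.964); φ = arcsin(p_z) ≈ 74.67°, λ = atan2(p_y, p_x) ≈ 171.02°.

≈ 75°N, 171°E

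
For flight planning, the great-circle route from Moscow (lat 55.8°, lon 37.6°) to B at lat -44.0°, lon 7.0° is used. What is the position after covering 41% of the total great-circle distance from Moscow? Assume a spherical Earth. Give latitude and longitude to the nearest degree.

Write both endpoints as unit vectors p₁, p₂ with components (cos φ cos λ, cos φ sin λ, sin φ).
The central angle between the endpoints is δ = arccos(p₁·p₂) ≈ 1.799 rad (103.1°).
Interpolate at f = 0.41 with slerp weights a = sin((1−f)δ)/sin δ ≈ 0.896, b = sin(fδ)/sin δ ≈ 0.691.
p = a·p₁ + b·p₂ ≈ (0.892, 0.368, 0.262); φ = arcsin(p_z) ≈ 15.17°, λ = atan2(p_y, p_x) ≈ 22.41°.

≈ lat 15°, lon 22°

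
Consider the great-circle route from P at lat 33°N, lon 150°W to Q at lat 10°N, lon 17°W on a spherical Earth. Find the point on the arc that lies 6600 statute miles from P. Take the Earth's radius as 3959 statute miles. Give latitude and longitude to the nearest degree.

Write both endpoints as unit vectors p₁, p₂ with components (cos φ cos λ, cos φ sin λ, sin φ).
The central angle between the endpoints is δ = arccos(p₁·p₂) ≈ 2.059 rad (118.0°). The total great-circle distance is δ·R ≈ 2.059 × 3959 ≈ 8150 mi, so the target fraction is f = 6600/8150 ≈ 0.810.
Interpolate at f ≈ 0.810 with slerp weights a = sin((1−f)δ)/sin δ ≈ 0.432, b = sin(fδ)/sin δ ≈ 1.127.
p = a·p₁ + b·p₂ ≈ (0.747, -0.506, 0.431); φ = arcsin(p_z) ≈ 25.53°, λ = atan2(p_y, p_x) ≈ -34.08°.

≈ lat 26°N, lon 34°W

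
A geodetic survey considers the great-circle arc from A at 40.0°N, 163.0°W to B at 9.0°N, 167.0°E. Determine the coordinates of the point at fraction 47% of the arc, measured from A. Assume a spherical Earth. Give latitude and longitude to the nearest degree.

The haversine formula gives a central angle δ ≈ 0.714 rad (40.9°) between the endpoints.
Interpolate at f = 0.47 with slerp weights a = sin((1−f)δ)/sin δ ≈ 0.564, b = sin(fδ)/sin δ ≈ 0.503.
p = a·p₁ + b·p₂ ≈ (-0.897, -0.015, 0.441); φ = arcsin(p_z) ≈ 26.19°, λ = atan2(p_y, p_x) ≈ -179.07°.

≈ 26°N, 179°W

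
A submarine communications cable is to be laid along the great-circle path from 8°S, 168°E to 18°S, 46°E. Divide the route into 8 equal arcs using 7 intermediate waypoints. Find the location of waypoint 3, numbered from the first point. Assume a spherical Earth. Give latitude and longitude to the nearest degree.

From cos δ = sin φ₁ sin φ₂ + cos φ₁ cos φ₂ cos Δλ, the central angle is δ ≈ 2.044 rad (117.1°).
Interpolate at f = 3/8 with slerp weights a = sin((1−f)δ)/sin δ ≈ 1.076, b = sin(fδ)/sin δ ≈ 0.780.
p = a·p₁ + b·p₂ ≈ (-0.527, 0.755, -0.391); φ = arcsin(p_z) ≈ -22.99°, λ = atan2(p_y, p_x) ≈ 124.92°.

≈ 23°S, 125°E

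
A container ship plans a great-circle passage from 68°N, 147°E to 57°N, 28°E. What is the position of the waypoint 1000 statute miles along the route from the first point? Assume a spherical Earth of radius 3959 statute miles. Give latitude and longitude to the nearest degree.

≈ 76°N, 106°E

Write both endpoints as unit vectors p₁, p₂ with components (cos φ cos λ, cos φ sin λ, sin φ).
The central angle between the endpoints is δ = arccos(p₁·p₂) ≈ 0.825 rad (47.3°). The total great-circle distance is δ·R ≈ 0.825 × 3959 ≈ 3265 mi, so the target fraction is f = 1000/3265 ≈ 0.306.
Interpolate at f ≈ 0.306 with slerp weights a = sin((1−f)δ)/sin δ ≈ 0.737, b = sin(fδ)/sin δ ≈ 0.340.
p = a·p₁ + b·p₂ ≈ (-0.068, 0.237, 0.969); φ = arcsin(p_z) ≈ 75.70°, λ = atan2(p_y, p_x) ≈ 105.98°.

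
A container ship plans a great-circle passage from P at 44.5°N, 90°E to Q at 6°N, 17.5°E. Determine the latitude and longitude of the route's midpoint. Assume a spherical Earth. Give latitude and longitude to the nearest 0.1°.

From cos δ = sin φ₁ sin φ₂ + cos φ₁ cos φ₂ cos Δλ, the central angle is δ ≈ 1.280 rad (73.3°).
Interpolate at f = 1/2 with slerp weights a = sin((1−f)δ)/sin δ ≈ 0.623, b = sin(fδ)/sin δ ≈ 0.623.
p = a·p₁ + b·p₂ ≈ (0.591, 0.631, 0.502); φ = arcsin(p_z) ≈ 30.14°, λ = atan2(p_y, p_x) ≈ 46.86°.

≈ 30.1°N, 46.9°E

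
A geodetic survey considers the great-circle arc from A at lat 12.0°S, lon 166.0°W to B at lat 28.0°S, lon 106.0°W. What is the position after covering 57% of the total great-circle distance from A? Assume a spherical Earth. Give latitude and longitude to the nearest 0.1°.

≈ lat 23.9°S, lon 133.4°W

From cos δ = sin φ₁ sin φ₂ + cos φ₁ cos φ₂ cos Δλ, the central angle is δ ≈ 1.013 rad (58.0°).
Interpolate at f = 0.57 with slerp weights a = sin((1−f)δ)/sin δ ≈ 0.497, b = sin(fδ)/sin δ ≈ 0.643.
p = a·p₁ + b·p₂ ≈ (-0.629, -0.664, -0.405); φ = arcsin(p_z) ≈ -23.92°, λ = atan2(p_y, p_x) ≈ -133.44°.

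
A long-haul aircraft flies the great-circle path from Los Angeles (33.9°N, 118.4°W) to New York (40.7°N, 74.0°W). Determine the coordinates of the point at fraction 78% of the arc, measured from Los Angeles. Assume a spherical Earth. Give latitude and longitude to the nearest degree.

The haversine formula gives a central angle δ ≈ 0.621 rad (35.6°) between the endpoints.
Interpolate at f = 0.78 with slerp weights a = sin((1−f)δ)/sin δ ≈ 0.234, b = sin(fδ)/sin δ ≈ 0.800.
p = a·p₁ + b·p₂ ≈ (0.075, -0.754, 0.652); φ = arcsin(p_z) ≈ 40.73°, λ = atan2(p_y, p_x) ≈ -84.33°.

≈ (41°N, 84°W)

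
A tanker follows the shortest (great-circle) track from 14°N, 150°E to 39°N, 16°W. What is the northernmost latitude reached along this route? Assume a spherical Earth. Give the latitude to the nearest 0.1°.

The great circle lies in the plane with unit normal n̂ = (p₁ × p₂)/|p₁ × p₂|.
Here n̂_z ≈ -0.224; the vertex latitude is φ_max = arccos|n̂_z| ≈ 77.1°.
Check via Clairaut: cos φ_max = |cos φ₁| · sin C = cos(14.0°)·sin(13.3°) ≈ 0.224, again giving ≈ 77.1°.

≈ 77.1°N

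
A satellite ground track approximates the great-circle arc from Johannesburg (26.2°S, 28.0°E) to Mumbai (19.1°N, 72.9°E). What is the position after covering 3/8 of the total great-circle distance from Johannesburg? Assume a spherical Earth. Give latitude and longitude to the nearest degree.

The haversine formula gives a central angle δ ≈ 1.097 rad (62.9°) between the endpoints.
Interpolate at f = 3/8 with slerp weights a = sin((1−f)δ)/sin δ ≈ 0.712, b = sin(fδ)/sin δ ≈ 0.449.
p = a·p₁ + b·p₂ ≈ (0.689, 0.706, -0.167); φ = arcsin(p_z) ≈ -9.62°, λ = atan2(p_y, p_x) ≈ 45.70°.

≈ 10°S, 46°E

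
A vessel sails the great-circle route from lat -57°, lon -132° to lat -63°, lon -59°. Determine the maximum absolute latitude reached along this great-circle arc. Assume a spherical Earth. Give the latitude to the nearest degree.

≈ -66°

The great circle lies in the plane with unit normal n̂ = (p₁ × p₂)/|p₁ × p₂|.
Here n̂_z ≈ +0.413; the vertex latitude is φ_max = arccos|n̂_z| ≈ 65.6°.
Check via Clairaut: cos φ_max = |cos φ₁| · sin C = cos(57.0°)·sin(130.7°) ≈ 0.413, again giving ≈ 65.6°.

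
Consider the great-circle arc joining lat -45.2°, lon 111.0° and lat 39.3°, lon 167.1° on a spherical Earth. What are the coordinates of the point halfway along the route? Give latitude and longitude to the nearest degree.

From cos δ = sin φ₁ sin φ₂ + cos φ₁ cos φ₂ cos Δλ, the central angle is δ ≈ 1.717 rad (98.4°).
Interpolate at f = 1/2 with slerp weights a = sin((1−f)δ)/sin δ ≈ 0.765, b = sin(fδ)/sin δ ≈ 0.765.
p = a·p₁ + b·p₂ ≈ (-0.770, 0.635, -0.058); φ = arcsin(p_z) ≈ -3.34°, λ = atan2(p_y, p_x) ≈ 140.48°.

≈ lat -3°, lon 140°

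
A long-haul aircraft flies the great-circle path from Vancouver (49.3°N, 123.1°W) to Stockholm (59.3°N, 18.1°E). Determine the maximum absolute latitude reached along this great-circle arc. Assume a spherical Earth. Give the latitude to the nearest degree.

The great circle lies in the plane with unit normal n̂ = (p₁ × p₂)/|p₁ × p₂|.
Here n̂_z ≈ +0.227; the vertex latitude is φ_max = arccos|n̂_z| ≈ 76.9°.
Check via Clairaut: cos φ_max = |cos φ₁| · sin C = cos(49.3°)·sin(20.4°) ≈ 0.227, again giving ≈ 76.9°.

≈ 77°N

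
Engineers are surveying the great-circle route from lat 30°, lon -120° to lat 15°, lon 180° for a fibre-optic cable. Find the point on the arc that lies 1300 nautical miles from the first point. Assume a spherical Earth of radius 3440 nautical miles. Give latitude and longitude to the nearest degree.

≈ lat 27°, lon -145°

Write both endpoints as unit vectors p₁, p₂ with components (cos φ cos λ, cos φ sin λ, sin φ).
The central angle between the endpoints is δ = arccos(p₁·p₂) ≈ 0.991 rad (56.8°). The total great-circle distance is δ·R ≈ 0.991 × 3440 ≈ 3410 nmi, so the target fraction is f = 1300/3410 ≈ 0.381.
Interpolate at f ≈ 0.381 with slerp weights a = sin((1−f)δ)/sin δ ≈ 0.688, b = sin(fδ)/sin δ ≈ 0.441.
p = a·p₁ + b·p₂ ≈ (-0.724, -0.516, 0.458); φ = arcsin(p_z) ≈ 27.26°, λ = atan2(p_y, p_x) ≈ -144.52°.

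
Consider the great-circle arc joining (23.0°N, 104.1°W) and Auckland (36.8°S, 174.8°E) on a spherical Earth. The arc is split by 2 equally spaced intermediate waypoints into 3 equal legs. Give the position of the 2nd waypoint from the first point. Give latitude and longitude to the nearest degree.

≈ (20°S, 154°W)

Write both endpoints as unit vectors p₁, p₂ with components (cos φ cos λ, cos φ sin λ, sin φ).
The central angle between the endpoints is δ = arccos(p₁·p₂) ≈ 1.691 rad (96.9°).
Interpolate at f = 2/3 with slerp weights a = sin((1−f)δ)/sin δ ≈ 0.538, b = sin(fδ)/sin δ ≈ 0.910.
p = a·p₁ + b·p₂ ≈ (-0.846, -0.414, -0.335); φ = arcsin(p_z) ≈ -19.56°, λ = atan2(p_y, p_x) ≈ -153.91°.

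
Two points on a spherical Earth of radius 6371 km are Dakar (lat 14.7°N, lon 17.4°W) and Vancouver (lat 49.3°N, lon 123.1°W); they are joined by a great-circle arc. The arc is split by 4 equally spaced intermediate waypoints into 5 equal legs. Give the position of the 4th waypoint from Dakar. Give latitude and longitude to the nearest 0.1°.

Write both endpoints as unit vectors p₁, p₂ with components (cos φ cos λ, cos φ sin λ, sin φ).
The central angle between the endpoints is δ = arccos(p₁·p₂) ≈ 1.549 rad (88.8°).
Interpolate at f = 4/5 with slerp weights a = sin((1−f)δ)/sin δ ≈ 0.305, b = sin(fδ)/sin δ ≈ 0.946.
p = a·p₁ + b·p₂ ≈ (-0.055, -0.605, 0.794); φ = arcsin(p_z) ≈ 52.60°, λ = atan2(p_y, p_x) ≈ -95.23°.

≈ lat 52.6°N, lon 95.2°W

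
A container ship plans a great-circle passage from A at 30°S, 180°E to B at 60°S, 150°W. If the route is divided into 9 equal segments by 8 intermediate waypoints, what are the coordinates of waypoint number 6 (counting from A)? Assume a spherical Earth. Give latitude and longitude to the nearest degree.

≈ 51°S, 164°W

From cos δ = sin φ₁ sin φ₂ + cos φ₁ cos φ₂ cos Δλ, the central angle is δ ≈ 0.630 rad (36.1°).
Interpolate at f = 6/9 with slerp weights a = sin((1−f)δ)/sin δ ≈ 0.354, b = sin(fδ)/sin δ ≈ 0.692.
p = a·p₁ + b·p₂ ≈ (-0.606, -0.173, -0.776); φ = arcsin(p_z) ≈ -50.92°, λ = atan2(p_y, p_x) ≈ -164.07°.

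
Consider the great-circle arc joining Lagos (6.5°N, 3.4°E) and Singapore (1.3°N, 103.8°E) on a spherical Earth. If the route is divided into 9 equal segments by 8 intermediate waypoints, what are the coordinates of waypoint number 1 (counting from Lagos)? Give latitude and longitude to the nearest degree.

Convert each endpoint to a unit vector on the sphere (x = cos φ cos λ, y = cos φ sin λ, z = sin φ).
The central angle between the endpoints is δ = arccos(p₁·p₂) ≈ 1.748 rad (100.2°).
Interpolate at f = 1/9 with slerp weights a = sin((1−f)δ)/sin δ ≈ 1.016, b = sin(fδ)/sin δ ≈ 0.196.
p = a·p₁ + b·p₂ ≈ (0.961, 0.250, 0.119); φ = arcsin(p_z) ≈ 6.86°, λ = atan2(p_y, p_x) ≈ 14.60°.

≈ (7°N, 15°E)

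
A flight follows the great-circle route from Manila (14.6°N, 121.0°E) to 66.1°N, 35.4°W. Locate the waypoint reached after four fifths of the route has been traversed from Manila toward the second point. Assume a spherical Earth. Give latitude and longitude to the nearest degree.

The haversine formula gives a central angle δ ≈ 1.700 rad (97.4°) between the endpoints.
Interpolate at f = 4/5 with slerp weights a = sin((1−f)δ)/sin δ ≈ 0.336, b = sin(fδ)/sin δ ≈ 0.986.
p = a·p₁ + b·p₂ ≈ (0.158, 0.048, 0.986); φ = arcsin(p_z) ≈ 80.50°, λ = atan2(p_y, p_x) ≈ 16.74°.

≈ 81°N, 17°E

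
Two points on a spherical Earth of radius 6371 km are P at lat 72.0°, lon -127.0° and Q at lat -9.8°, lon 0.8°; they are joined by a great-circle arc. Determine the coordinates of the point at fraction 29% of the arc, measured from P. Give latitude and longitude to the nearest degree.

≈ lat 64°, lon -35°

From cos δ = sin φ₁ sin φ₂ + cos φ₁ cos φ₂ cos Δλ, the central angle is δ ≈ 1.927 rad (110.4°).
Interpolate at f = 0.29 with slerp weights a = sin((1−f)δ)/sin δ ≈ 1.045, b = sin(fδ)/sin δ ≈ 0.566.
p = a·p₁ + b·p₂ ≈ (0.363, -0.250, 0.898); φ = arcsin(p_z) ≈ 63.85°, λ = atan2(p_y, p_x) ≈ -34.57°.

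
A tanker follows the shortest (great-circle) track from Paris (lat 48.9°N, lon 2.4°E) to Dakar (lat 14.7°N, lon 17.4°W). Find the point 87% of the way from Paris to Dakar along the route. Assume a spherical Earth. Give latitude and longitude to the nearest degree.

≈ lat 19°N, lon 16°W

Write both endpoints as unit vectors p₁, p₂ with components (cos φ cos λ, cos φ sin λ, sin φ).
The central angle between the endpoints is δ = arccos(p₁·p₂) ≈ 0.661 rad (37.9°).
Interpolate at f = 0.87 with slerp weights a = sin((1−f)δ)/sin δ ≈ 0.140, b = sin(fδ)/sin δ ≈ 0.886.
p = a·p₁ + b·p₂ ≈ (0.910, -0.252, 0.330); φ = arcsin(p_z) ≈ 19.28°, λ = atan2(p_y, p_x) ≈ -15.51°.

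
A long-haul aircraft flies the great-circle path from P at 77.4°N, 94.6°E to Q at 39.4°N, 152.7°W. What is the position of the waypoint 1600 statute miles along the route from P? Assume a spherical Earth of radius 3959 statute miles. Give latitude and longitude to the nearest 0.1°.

Write both endpoints as unit vectors p₁, p₂ with components (cos φ cos λ, cos φ sin λ, sin φ).
The central angle between the endpoints is δ = arccos(p₁·p₂) ≈ 0.983 rad (56.3°). The total great-circle distance is δ·R ≈ 0.983 × 3959 ≈ 3892 mi, so the target fraction is f = 1600/3892 ≈ 0.411.
Interpolate at f ≈ 0.411 with slerp weights a = sin((1−f)δ)/sin δ ≈ 0.657, b = sin(fδ)/sin δ ≈ 0.472.
p = a·p₁ + b·p₂ ≈ (-0.336, -0.024, 0.942); φ = arcsin(p_z) ≈ 70.32°, λ = atan2(p_y, p_x) ≈ -175.83°.

≈ 70.3°N, 175.8°W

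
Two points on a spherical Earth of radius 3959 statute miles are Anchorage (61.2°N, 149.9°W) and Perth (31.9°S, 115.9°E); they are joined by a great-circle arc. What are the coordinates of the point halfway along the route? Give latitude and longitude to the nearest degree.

From cos δ = sin φ₁ sin φ₂ + cos φ₁ cos φ₂ cos Δλ, the central angle is δ ≈ 2.086 rad (119.5°).
Interpolate at f = 1/2 with slerp weights a = sin((1−f)δ)/sin δ ≈ 0.993, b = sin(fδ)/sin δ ≈ 0.993.
p = a·p₁ + b·p₂ ≈ (-0.782, 0.518, 0.345); φ = arcsin(p_z) ≈ 20.21°, λ = atan2(p_y, p_x) ≈ 146.46°.

≈ 20°N, 146°E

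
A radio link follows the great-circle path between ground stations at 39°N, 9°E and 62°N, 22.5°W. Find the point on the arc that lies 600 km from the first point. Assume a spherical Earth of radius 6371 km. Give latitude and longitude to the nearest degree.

Convert each endpoint to a unit vector on the sphere (x = cos φ cos λ, y = cos φ sin λ, z = sin φ).
The central angle between the endpoints is δ = arccos(p₁·p₂) ≈ 0.522 rad (29.9°). The total great-circle distance is δ·R ≈ 0.522 × 6371 ≈ 3327 km, so the target fraction is f = 600/3327 ≈ 0.180.
Interpolate at f ≈ 0.180 with slerp weights a = sin((1−f)δ)/sin δ ≈ 0.832, b = sin(fδ)/sin δ ≈ 0.189.
p = a·p₁ + b·p₂ ≈ (0.721, 0.067, 0.690); φ = arcsin(p_z) ≈ 43.64°, λ = atan2(p_y, p_x) ≈ 5.34°.

≈ 44°N, 5°E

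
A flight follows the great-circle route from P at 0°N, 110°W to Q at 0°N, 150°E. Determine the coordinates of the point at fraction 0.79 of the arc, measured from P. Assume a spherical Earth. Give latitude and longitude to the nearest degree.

Convert each endpoint to a unit vector on the sphere (x = cos φ cos λ, y = cos φ sin λ, z = sin φ).
The central angle between the endpoints is δ = arccos(p₁·p₂) ≈ 1.745 rad (100.0°).
Interpolate at f = 0.79 with slerp weights a = sin((1−f)δ)/sin δ ≈ 0.364, b = sin(fδ)/sin δ ≈ 0.997.
p = a·p₁ + b·p₂ ≈ (-0.988, 0.156, 0.000); φ = arcsin(p_z) ≈ 0.00°, λ = atan2(p_y, p_x) ≈ 171.00°.

≈ 0°N, 171°E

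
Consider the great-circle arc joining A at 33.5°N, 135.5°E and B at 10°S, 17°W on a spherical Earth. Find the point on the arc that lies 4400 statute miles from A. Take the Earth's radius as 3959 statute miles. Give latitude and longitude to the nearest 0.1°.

≈ 43.6°N, 51.4°E

The haversine formula gives a central angle δ ≈ 2.540 rad (145.5°) between the endpoints. The total great-circle distance is δ·R ≈ 2.540 × 3959 ≈ 10055 mi, so the target fraction is f = 4400/10055 ≈ 0.438.
Interpolate at f ≈ 0.438 with slerp weights a = sin((1−f)δ)/sin δ ≈ 1.748, b = sin(fδ)/sin δ ≈ 1.583.
p = a·p₁ + b·p₂ ≈ (0.451, 0.566, 0.690); φ = arcsin(p_z) ≈ 43.63°, λ = atan2(p_y, p_x) ≈ 51.45°.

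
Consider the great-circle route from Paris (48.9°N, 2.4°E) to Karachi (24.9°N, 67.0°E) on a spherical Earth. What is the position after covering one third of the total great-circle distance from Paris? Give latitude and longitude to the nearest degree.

≈ 45°N, 29°E

From cos δ = sin φ₁ sin φ₂ + cos φ₁ cos φ₂ cos Δλ, the central angle is δ ≈ 0.961 rad (55.0°).
Interpolate at f = 1/3 with slerp weights a = sin((1−f)δ)/sin δ ≈ 0.729, b = sin(fδ)/sin δ ≈ 0.384.
p = a·p₁ + b·p₂ ≈ (0.615, 0.341, 0.711); φ = arcsin(p_z) ≈ 45.33°, λ = atan2(p_y, p_x) ≈ 28.99°.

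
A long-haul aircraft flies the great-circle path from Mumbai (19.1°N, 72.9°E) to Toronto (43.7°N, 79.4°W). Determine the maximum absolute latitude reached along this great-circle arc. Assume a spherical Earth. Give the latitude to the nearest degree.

The great circle lies in the plane with unit normal n̂ = (p₁ × p₂)/|p₁ × p₂|.
Here n̂_z ≈ -0.343; the vertex latitude is φ_max = arccos|n̂_z| ≈ 69.9°.
Check via Clairaut: cos φ_max = |cos φ₁| · sin C = cos(19.1°)·sin(21.3°) ≈ 0.343, again giving ≈ 69.9°.

≈ 70°N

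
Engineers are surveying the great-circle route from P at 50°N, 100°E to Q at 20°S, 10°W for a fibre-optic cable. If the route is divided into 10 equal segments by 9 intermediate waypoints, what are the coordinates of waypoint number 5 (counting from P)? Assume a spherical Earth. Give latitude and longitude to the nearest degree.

≈ 24°N, 30°E

Convert each endpoint to a unit vector on the sphere (x = cos φ cos λ, y = cos φ sin λ, z = sin φ).
The central angle between the endpoints is δ = arccos(p₁·p₂) ≈ 2.058 rad (117.9°).
Interpolate at f = 5/10 with slerp weights a = sin((1−f)δ)/sin δ ≈ 0.970, b = sin(fδ)/sin δ ≈ 0.970.
p = a·p₁ + b·p₂ ≈ (0.789, 0.456, 0.411); φ = arcsin(p_z) ≈ 24.29°, λ = atan2(p_y, p_x) ≈ 30.00°.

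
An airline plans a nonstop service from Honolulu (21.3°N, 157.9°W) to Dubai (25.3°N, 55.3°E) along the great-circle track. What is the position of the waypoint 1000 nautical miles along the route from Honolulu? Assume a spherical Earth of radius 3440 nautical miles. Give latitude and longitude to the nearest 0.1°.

The haversine formula gives a central angle δ ≈ 2.153 rad (123.3°) between the endpoints. The total great-circle distance is δ·R ≈ 2.153 × 3440 ≈ 7405 nmi, so the target fraction is f = 1000/7405 ≈ 0.135.
Interpolate at f ≈ 0.135 with slerp weights a = sin((1−f)δ)/sin δ ≈ 1.147, b = sin(fδ)/sin δ ≈ 0.343.
p = a·p₁ + b·p₂ ≈ (-0.813, -0.147, 0.563); φ = arcsin(p_z) ≈ 34.27°, λ = atan2(p_y, p_x) ≈ -169.76°.

≈ 34.3°N, 169.8°W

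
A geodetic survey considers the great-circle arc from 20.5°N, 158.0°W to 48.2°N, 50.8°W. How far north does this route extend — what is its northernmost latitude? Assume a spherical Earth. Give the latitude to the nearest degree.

The great circle lies in the plane with unit normal n̂ = (p₁ × p₂)/|p₁ × p₂|.
Here n̂_z ≈ +0.598; the vertex latitude is φ_max = arccos|n̂_z| ≈ 53.3°.
Check via Clairaut: cos φ_max = |cos φ₁| · sin C = cos(20.5°)·sin(39.7°) ≈ 0.598, again giving ≈ 53.3°.

≈ 53°N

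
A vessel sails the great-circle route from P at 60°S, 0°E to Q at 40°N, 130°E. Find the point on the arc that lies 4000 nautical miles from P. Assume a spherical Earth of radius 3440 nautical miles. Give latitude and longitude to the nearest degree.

≈ 25°S, 86°E

The haversine formula gives a central angle δ ≈ 2.503 rad (143.4°) between the endpoints. The total great-circle distance is δ·R ≈ 2.503 × 3440 ≈ 8610 nmi, so the target fraction is f = 4000/8610 ≈ 0.465.
Interpolate at f ≈ 0.465 with slerp weights a = sin((1−f)δ)/sin δ ≈ 1.633, b = sin(fδ)/sin δ ≈ 1.540.
p = a·p₁ + b·p₂ ≈ (0.058, 0.904, -0.424); φ = arcsin(p_z) ≈ -25.12°, λ = atan2(p_y, p_x) ≈ 86.31°.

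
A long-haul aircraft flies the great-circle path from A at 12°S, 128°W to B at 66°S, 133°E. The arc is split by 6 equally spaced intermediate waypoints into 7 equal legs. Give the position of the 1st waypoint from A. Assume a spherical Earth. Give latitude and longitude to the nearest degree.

Write both endpoints as unit vectors p₁, p₂ with components (cos φ cos λ, cos φ sin λ, sin φ).
The central angle between the endpoints is δ = arccos(p₁·p₂) ≈ 1.443 rad (82.7°).
Interpolate at f = 1/7 with slerp weights a = sin((1−f)δ)/sin δ ≈ 0.952, b = sin(fδ)/sin δ ≈ 0.206.
p = a·p₁ + b·p₂ ≈ (-0.631, -0.673, -0.387); φ = arcsin(p_z) ≈ -22.74°, λ = atan2(p_y, p_x) ≈ -133.16°.

≈ 23°S, 133°W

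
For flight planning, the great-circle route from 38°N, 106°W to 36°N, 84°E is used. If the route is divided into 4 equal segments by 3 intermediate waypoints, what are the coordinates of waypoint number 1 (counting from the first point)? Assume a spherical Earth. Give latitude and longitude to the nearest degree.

≈ 64°N, 114°W

Convert each endpoint to a unit vector on the sphere (x = cos φ cos λ, y = cos φ sin λ, z = sin φ).
The central angle between the endpoints is δ = arccos(p₁·p₂) ≈ 1.840 rad (105.4°).
Interpolate at f = 1/4 with slerp weights a = sin((1−f)δ)/sin δ ≈ 1.019, b = sin(fδ)/sin δ ≈ 0.461.
p = a·p₁ + b·p₂ ≈ (-0.182, -0.401, 0.898); φ = arcsin(p_z) ≈ 63.87°, λ = atan2(p_y, p_x) ≈ -114.45°.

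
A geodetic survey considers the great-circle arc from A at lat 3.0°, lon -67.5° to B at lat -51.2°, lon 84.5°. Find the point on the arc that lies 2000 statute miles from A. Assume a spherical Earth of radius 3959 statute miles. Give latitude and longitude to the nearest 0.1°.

≈ lat -23.8°, lon -56.4°

Write both endpoints as unit vectors p₁, p₂ with components (cos φ cos λ, cos φ sin λ, sin φ).
The central angle between the endpoints is δ = arccos(p₁·p₂) ≈ 2.206 rad (126.4°). The total great-circle distance is δ·R ≈ 2.206 × 3959 ≈ 8733 mi, so the target fraction is f = 2000/8733 ≈ 0.229.
Interpolate at f ≈ 0.229 with slerp weights a = sin((1−f)δ)/sin δ ≈ 1.232, b = sin(fδ)/sin δ ≈ 0.601.
p = a·p₁ + b·p₂ ≈ (0.507, -0.761, -0.404); φ = arcsin(p_z) ≈ -23.83°, λ = atan2(p_y, p_x) ≈ -56.35°.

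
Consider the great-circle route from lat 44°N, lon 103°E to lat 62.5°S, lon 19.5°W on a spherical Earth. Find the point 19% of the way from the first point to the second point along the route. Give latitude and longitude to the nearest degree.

Convert each endpoint to a unit vector on the sphere (x = cos φ cos λ, y = cos φ sin λ, z = sin φ).
The central angle between the endpoints is δ = arccos(p₁·p₂) ≈ 2.489 rad (142.6°).
Interpolate at f = 0.19 with slerp weights a = sin((1−f)δ)/sin δ ≈ 1.486, b = sin(fδ)/sin δ ≈ 0.750.
p = a·p₁ + b·p₂ ≈ (0.086, 0.926, 0.367); φ = arcsin(p_z) ≈ 21.53°, λ = atan2(p_y, p_x) ≈ 84.69°.

≈ lat 22°N, lon 85°E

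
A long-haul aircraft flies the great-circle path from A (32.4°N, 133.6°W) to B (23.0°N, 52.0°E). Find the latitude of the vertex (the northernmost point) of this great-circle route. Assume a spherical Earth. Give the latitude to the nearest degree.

The great circle lies in the plane with unit normal n̂ = (p₁ × p₂)/|p₁ × p₂|.
Here n̂_z ≈ -0.092; the vertex latitude is φ_max = arccos|n̂_z| ≈ 84.7°.
Check via Clairaut: cos φ_max = |cos φ₁| · sin C = cos(32.4°)·sin(6.2°) ≈ 0.092, again giving ≈ 84.7°.

≈ 85°N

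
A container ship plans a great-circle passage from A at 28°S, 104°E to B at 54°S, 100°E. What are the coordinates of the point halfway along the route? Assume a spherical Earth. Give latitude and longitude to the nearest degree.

≈ 41°S, 102°E

From cos δ = sin φ₁ sin φ₂ + cos φ₁ cos φ₂ cos Δλ, the central angle is δ ≈ 0.457 rad (26.2°).
Interpolate at f = 1/2 with slerp weights a = sin((1−f)δ)/sin δ ≈ 0.513, b = sin(fδ)/sin δ ≈ 0.513.
p = a·p₁ + b·p₂ ≈ (-0.162, 0.737, -0.656); φ = arcsin(p_z) ≈ -41.02°, λ = atan2(p_y, p_x) ≈ 102.40°.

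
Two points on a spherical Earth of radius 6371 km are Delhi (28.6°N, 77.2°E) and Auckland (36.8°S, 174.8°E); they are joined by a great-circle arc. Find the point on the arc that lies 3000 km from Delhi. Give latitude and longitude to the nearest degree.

Convert each endpoint to a unit vector on the sphere (x = cos φ cos λ, y = cos φ sin λ, z = sin φ).
The central angle between the endpoints is δ = arccos(p₁·p₂) ≈ 1.960 rad (112.3°). The total great-circle distance is δ·R ≈ 1.960 × 6371 ≈ 12489 km, so the target fraction is f = 3000/12489 ≈ 0.240.
Interpolate at f ≈ 0.240 with slerp weights a = sin((1−f)δ)/sin δ ≈ 1.077, b = sin(fδ)/sin δ ≈ 0.490.
p = a·p₁ + b·p₂ ≈ (-0.181, 0.958, 0.222); φ = arcsin(p_z) ≈ 12.82°, λ = atan2(p_y, p_x) ≈ 100.73°.

≈ (13°N, 101°E)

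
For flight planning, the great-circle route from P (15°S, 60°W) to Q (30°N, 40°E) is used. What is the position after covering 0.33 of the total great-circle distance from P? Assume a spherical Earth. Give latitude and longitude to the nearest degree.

≈ (2°N, 29°W)

From cos δ = sin φ₁ sin φ₂ + cos φ₁ cos φ₂ cos Δλ, the central angle is δ ≈ 1.849 rad (105.9°).
Interpolate at f = 0.33 with slerp weights a = sin((1−f)δ)/sin δ ≈ 0.983, b = sin(fδ)/sin δ ≈ 0.596.
p = a·p₁ + b·p₂ ≈ (0.870, -0.491, 0.043); φ = arcsin(p_z) ≈ 2.49°, λ = atan2(p_y, p_x) ≈ -29.42°.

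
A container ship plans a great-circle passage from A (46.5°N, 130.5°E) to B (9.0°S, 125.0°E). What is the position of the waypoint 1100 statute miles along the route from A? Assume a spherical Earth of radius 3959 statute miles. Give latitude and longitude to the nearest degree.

Write both endpoints as unit vectors p₁, p₂ with components (cos φ cos λ, cos φ sin λ, sin φ).
The central angle between the endpoints is δ = arccos(p₁·p₂) ≈ 0.972 rad (55.7°). The total great-circle distance is δ·R ≈ 0.972 × 3959 ≈ 3850 mi, so the target fraction is f = 1100/3850 ≈ 0.286.
Interpolate at f ≈ 0.286 with slerp weights a = sin((1−f)δ)/sin δ ≈ 0.775, b = sin(fδ)/sin δ ≈ 0.332.
p = a·p₁ + b·p₂ ≈ (-0.534, 0.674, 0.510); φ = arcsin(p_z) ≈ 30.66°, λ = atan2(p_y, p_x) ≈ 128.41°.

≈ (31°N, 128°E)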